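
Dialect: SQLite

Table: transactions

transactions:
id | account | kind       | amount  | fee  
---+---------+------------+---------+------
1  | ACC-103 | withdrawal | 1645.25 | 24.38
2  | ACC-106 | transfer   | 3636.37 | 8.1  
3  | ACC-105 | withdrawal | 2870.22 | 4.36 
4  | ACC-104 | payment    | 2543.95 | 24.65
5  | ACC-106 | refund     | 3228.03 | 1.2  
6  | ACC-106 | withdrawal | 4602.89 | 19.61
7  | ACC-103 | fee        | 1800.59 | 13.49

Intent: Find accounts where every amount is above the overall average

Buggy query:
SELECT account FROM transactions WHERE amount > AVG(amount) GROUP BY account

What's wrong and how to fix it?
Bug: AVG() is an aggregate; it can't sit directly in WHERE

Fix: Use a subquery for AVG and a HAVING MIN(...) filter so the condition holds for every row in the group

Corrected query:
SELECT account FROM transactions GROUP BY account HAVING MIN(amount) > (SELECT AVG(amount) FROM transactions)

Result:
account
-------
ACC-106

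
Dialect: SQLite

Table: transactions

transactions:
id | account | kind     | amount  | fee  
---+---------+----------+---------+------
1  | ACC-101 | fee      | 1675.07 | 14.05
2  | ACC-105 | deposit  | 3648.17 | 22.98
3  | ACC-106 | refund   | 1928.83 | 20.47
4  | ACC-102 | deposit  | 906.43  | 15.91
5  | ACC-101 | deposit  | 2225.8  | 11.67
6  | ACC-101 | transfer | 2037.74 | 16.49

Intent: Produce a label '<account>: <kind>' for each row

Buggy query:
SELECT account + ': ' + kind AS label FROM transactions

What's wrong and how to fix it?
Bug: '+' is numeric addition; on text columns SQLite converts them to 0 instead of concatenating

Fix: Replace + with || to concatenate text

Corrected query:
SELECT account || ': ' || kind AS label FROM transactions

Result:
label            
-----------------
ACC-101: fee     
ACC-105: deposit 
ACC-106: refund  
ACC-102: deposit 
ACC-101: deposit 
ACC-101: transfer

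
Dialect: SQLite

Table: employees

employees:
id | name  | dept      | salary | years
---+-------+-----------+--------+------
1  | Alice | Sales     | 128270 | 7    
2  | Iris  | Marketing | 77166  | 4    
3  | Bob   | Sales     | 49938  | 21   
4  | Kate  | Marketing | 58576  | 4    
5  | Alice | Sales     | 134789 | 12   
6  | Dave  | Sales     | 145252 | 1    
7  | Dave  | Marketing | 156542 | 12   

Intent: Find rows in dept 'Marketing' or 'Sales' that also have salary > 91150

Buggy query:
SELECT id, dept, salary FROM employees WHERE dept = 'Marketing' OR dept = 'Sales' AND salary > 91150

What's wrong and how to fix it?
Bug: AND binds tighter than OR, so this parses as dept = 'Marketing' OR (dept = 'Sales' AND salary > 91150)

Fix: Add parentheses around the OR so the AND applies to both alternatives

Corrected query:
SELECT id, dept, salary FROM employees WHERE (dept = 'Marketing' OR dept = 'Sales') AND salary > 91150

Result:
id | dept      | salary
---+-----------+-------
1  | Sales     | 128270
5  | Sales     | 134789
6  | Sales     | 145252
7  | Marketing | 156542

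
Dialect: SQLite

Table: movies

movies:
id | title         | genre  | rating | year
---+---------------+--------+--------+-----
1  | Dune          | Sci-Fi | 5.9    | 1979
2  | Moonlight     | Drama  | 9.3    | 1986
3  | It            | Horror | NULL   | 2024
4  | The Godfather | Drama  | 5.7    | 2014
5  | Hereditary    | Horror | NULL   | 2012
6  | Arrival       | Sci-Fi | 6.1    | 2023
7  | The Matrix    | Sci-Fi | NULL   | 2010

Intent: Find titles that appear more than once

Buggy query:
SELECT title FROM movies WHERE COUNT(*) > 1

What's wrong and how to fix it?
Bug: WHERE can't reference COUNT(*); aggregates are computed after WHERE

Fix: Group first, then use HAVING for the count condition

Corrected query:
SELECT title FROM movies GROUP BY title HAVING COUNT(*) > 1

Result:
(no rows)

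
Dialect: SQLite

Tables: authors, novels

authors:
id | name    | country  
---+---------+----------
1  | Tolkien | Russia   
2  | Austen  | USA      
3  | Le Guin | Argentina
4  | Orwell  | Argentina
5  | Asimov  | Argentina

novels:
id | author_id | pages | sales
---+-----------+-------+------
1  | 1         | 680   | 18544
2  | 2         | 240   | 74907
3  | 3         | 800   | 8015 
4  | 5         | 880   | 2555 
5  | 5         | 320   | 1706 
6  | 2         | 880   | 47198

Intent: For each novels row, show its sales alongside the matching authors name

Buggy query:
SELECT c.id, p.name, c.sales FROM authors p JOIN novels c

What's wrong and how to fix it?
Bug: Missing join condition: each novels row is matched to all authors rows instead of just its own

Fix: Add ON c.author_id = p.id to the JOIN

Corrected query:
SELECT c.id, p.name, c.sales FROM authors p JOIN novels c ON c.author_id = p.id

Result:
id | name    | sales
---+---------+------
1  | Tolkien | 18544
2  | Austen  | 74907
3  | Le Guin | 8015 
4  | Asimov  | 2555 
5  | Asimov  | 1706 
6  | Austen  | 47198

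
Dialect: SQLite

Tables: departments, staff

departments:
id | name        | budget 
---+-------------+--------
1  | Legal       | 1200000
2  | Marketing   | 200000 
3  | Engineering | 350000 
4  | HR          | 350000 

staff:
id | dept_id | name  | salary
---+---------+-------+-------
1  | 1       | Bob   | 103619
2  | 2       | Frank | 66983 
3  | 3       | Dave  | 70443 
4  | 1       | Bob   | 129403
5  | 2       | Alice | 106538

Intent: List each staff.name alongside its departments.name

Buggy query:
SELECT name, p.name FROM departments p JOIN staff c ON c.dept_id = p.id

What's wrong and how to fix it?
Bug: Both tables have a 'name' column; the unqualified reference is ambiguous

Fix: Qualify the column with its table alias (c.name)

Corrected query:
SELECT c.name, p.name FROM departments p JOIN staff c ON c.dept_id = p.id

Result:
name  | name       
------+------------
Bob   | Legal      
Frank | Marketing  
Dave  | Engineering
Bob   | Legal      
Alice | Marketing  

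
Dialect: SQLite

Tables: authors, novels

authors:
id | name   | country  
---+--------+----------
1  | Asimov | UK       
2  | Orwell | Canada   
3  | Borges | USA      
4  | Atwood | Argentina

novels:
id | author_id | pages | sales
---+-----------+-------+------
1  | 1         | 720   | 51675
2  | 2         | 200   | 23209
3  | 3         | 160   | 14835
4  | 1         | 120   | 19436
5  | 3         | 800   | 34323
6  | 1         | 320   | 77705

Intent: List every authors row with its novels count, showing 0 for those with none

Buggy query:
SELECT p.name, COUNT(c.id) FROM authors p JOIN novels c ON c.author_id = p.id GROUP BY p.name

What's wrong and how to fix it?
Bug: INNER JOIN drops authors rows that have no matching novels rows

Fix: Switch to LEFT JOIN to retain unmatched parent rows

Corrected query:
SELECT p.name, COUNT(c.id) FROM authors p LEFT JOIN novels c ON c.author_id = p.id GROUP BY p.name

Result:
name   | COUNT(c.id)
-------+------------
Asimov | 3          
Atwood | 0          
Borges | 2          
Orwell | 1          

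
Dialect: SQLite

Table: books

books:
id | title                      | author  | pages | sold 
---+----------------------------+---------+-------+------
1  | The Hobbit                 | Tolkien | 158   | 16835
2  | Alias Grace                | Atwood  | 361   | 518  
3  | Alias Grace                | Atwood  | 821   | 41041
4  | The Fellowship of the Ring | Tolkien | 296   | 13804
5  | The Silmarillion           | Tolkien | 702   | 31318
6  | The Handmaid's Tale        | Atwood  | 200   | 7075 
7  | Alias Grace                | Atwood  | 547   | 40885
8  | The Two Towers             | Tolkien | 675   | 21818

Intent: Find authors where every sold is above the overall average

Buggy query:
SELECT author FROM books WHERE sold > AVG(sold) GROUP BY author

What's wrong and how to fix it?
Bug: AVG() is an aggregate; it can't sit directly in WHERE

Fix: Use a subquery for AVG and a HAVING MIN(...) filter so the condition holds for every row in the group

Corrected query:
SELECT author FROM books GROUP BY author HAVING MIN(sold) > (SELECT AVG(sold) FROM books)

Result:
(no rows)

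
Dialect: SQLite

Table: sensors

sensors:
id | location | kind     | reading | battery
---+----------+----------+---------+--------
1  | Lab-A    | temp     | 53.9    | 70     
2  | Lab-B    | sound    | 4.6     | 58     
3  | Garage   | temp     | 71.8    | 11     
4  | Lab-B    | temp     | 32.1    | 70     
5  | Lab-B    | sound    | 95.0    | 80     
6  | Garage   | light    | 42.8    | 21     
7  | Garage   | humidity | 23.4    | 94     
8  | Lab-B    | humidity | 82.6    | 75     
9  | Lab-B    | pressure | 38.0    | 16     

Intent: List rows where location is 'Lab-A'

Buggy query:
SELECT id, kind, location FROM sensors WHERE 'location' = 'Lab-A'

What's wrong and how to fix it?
Bug: Single quotes denote string literals in SQL; the column name is being compared as a constant string

Fix: Reference the column as location without single quotes

Corrected query:
SELECT id, kind, location FROM sensors WHERE location = 'Lab-A'

Result:
id | kind | location
---+------+---------
1  | temp | Lab-A   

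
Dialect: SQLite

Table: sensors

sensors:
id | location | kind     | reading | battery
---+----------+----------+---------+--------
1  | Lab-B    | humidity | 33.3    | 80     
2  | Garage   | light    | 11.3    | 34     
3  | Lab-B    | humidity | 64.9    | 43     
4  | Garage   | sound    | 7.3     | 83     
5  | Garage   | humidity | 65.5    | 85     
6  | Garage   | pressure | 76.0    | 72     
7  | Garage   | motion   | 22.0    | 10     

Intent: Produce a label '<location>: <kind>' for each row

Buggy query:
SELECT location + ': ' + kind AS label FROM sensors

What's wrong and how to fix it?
Bug: SQLite uses || for string concatenation; + coerces text to numbers (yielding 0)

Fix: Use the || operator for string concatenation

Corrected query:
SELECT location || ': ' || kind AS label FROM sensors

Result:
label           
----------------
Lab-B: humidity 
Garage: light   
Lab-B: humidity 
Garage: sound   
Garage: humidity
Garage: pressure
Garage: motion  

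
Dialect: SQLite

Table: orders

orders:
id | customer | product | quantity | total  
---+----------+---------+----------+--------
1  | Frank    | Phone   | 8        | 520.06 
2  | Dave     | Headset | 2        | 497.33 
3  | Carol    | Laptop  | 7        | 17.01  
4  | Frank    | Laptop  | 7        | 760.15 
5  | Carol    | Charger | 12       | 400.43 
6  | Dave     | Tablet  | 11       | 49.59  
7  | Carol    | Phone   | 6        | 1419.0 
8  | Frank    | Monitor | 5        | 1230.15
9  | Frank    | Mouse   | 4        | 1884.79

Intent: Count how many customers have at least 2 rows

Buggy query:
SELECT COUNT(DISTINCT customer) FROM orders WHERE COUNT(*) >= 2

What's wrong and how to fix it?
Bug: COUNT(*) cannot appear in WHERE; the per-group count doesn't exist yet

Fix: Use a subquery that GROUPs and filters with HAVING, then count its rows

Corrected query:
SELECT COUNT(*) FROM (SELECT customer FROM orders GROUP BY customer HAVING COUNT(*) >= 2)

Result:
COUNT(*)
--------
3       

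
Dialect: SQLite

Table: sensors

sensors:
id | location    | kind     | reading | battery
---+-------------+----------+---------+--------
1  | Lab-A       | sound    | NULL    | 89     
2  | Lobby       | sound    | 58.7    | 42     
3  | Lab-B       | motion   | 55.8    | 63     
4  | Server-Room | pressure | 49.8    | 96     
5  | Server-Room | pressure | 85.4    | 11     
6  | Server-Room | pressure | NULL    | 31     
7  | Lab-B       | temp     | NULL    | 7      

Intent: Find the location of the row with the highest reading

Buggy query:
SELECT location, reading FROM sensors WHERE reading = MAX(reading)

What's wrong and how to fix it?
Bug: MAX(reading) is an aggregate and cannot be used directly in WHERE

Fix: Wrap MAX in a scalar subquery so WHERE compares against a single value

Corrected query:
SELECT location, reading FROM sensors WHERE reading = (SELECT MAX(reading) FROM sensors)

Result:
location    | reading
------------+--------
Server-Room | 85.4   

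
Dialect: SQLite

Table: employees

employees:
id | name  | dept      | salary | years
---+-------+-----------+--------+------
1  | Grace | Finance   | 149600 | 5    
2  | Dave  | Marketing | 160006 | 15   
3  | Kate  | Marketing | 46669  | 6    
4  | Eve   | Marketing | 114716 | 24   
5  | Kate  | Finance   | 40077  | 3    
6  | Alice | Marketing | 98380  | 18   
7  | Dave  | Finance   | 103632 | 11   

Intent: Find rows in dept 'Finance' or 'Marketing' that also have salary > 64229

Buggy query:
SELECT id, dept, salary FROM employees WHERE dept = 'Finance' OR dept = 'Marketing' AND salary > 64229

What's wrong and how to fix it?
Bug: Without parentheses, AND is evaluated before OR, so the salary filter only applies to the 'Marketing' branch

Fix: Group the OR with parentheses (or use IN), then AND the threshold

Corrected query:
SELECT id, dept, salary FROM employees WHERE (dept = 'Finance' OR dept = 'Marketing') AND salary > 64229

Result:
id | dept      | salary
---+-----------+-------
1  | Finance   | 149600
2  | Marketing | 160006
4  | Marketing | 114716
6  | Marketing | 98380 
7  | Finance   | 103632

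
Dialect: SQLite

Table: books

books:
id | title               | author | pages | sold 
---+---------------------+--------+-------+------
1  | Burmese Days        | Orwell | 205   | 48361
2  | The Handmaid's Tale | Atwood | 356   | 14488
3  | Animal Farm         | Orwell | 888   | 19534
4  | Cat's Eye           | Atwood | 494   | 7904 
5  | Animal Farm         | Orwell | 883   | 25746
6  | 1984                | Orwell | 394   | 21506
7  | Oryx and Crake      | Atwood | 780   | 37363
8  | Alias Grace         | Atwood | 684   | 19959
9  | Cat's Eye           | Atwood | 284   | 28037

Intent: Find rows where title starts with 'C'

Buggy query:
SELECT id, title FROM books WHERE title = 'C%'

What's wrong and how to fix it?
Bug: Wildcards only work with LIKE; '=' treats '%' as a literal character

Fix: Use LIKE for wildcard pattern matching

Corrected query:
SELECT id, title FROM books WHERE title LIKE 'C%'

Result:
id | title    
---+----------
4  | Cat's Eye
9  | Cat's Eye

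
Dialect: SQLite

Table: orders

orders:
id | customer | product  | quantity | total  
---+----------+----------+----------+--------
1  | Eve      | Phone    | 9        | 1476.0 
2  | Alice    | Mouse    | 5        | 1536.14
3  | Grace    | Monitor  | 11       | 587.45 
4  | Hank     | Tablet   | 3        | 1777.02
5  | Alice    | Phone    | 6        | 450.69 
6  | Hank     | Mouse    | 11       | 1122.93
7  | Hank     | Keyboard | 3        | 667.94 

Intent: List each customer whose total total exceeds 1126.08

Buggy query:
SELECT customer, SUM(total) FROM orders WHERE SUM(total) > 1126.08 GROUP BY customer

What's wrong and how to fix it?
Bug: SUM(total) is an aggregate, but WHERE filters rows before aggregation

Fix: Move the aggregate condition to a HAVING clause

Corrected query:
SELECT customer, SUM(total) FROM orders GROUP BY customer HAVING SUM(total) > 1126.08

Result:
customer | SUM(total)
---------+-----------
Alice    | 1986.83   
Eve      | 1476      
Hank     | 3567.89   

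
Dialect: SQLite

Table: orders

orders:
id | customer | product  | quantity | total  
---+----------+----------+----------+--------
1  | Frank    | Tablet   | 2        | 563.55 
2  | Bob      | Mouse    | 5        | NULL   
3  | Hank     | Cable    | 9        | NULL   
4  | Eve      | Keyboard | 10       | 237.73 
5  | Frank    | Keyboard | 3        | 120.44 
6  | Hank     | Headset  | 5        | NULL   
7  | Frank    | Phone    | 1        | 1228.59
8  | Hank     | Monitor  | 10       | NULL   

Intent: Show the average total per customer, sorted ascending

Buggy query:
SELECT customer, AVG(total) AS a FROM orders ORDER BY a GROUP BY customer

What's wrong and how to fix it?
Bug: GROUP BY must precede ORDER BY

Fix: Move ORDER BY to the end, after GROUP BY

Corrected query:
SELECT customer, AVG(total) AS a FROM orders GROUP BY customer ORDER BY a

Result:
customer | a         
---------+-----------
Bob      | NULL      
Hank     | NULL      
Eve      | 237.73    
Frank    | 637.526667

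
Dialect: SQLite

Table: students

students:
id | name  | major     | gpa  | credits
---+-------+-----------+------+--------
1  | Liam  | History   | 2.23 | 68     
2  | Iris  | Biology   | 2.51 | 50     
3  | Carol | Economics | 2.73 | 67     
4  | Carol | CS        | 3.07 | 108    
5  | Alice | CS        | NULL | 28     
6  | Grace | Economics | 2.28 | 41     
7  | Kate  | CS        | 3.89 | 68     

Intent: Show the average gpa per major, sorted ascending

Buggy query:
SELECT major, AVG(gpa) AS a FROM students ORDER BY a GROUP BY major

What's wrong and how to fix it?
Bug: GROUP BY must precede ORDER BY

Fix: Reorder: SELECT … FROM … GROUP BY … ORDER BY …

Corrected query:
SELECT major, AVG(gpa) AS a FROM students GROUP BY major ORDER BY a

Result:
major     | a    
----------+------
History   | 2.23 
Economics | 2.505
Biology   | 2.51 
CS        | 3.48 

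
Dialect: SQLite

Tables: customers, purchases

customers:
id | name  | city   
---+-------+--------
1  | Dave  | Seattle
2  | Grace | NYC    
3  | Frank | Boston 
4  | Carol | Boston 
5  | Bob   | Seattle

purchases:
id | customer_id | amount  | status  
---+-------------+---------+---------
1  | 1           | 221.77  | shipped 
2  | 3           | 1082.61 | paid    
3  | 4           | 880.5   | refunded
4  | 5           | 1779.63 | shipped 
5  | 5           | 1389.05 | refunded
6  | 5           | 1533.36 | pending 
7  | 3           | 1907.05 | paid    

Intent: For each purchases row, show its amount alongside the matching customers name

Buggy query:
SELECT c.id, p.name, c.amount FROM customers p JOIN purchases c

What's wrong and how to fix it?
Bug: JOIN with no ON clause produces a cartesian product; every purchases row pairs with every customers row

Fix: Add ON c.customer_id = p.id to the JOIN

Corrected query:
SELECT c.id, p.name, c.amount FROM customers p JOIN purchases c ON c.customer_id = p.id

Result:
id | name  | amount 
---+-------+--------
1  | Dave  | 221.77 
2  | Frank | 1082.61
3  | Carol | 880.5  
4  | Bob   | 1779.63
5  | Bob   | 1389.05
6  | Bob   | 1533.36
7  | Frank | 1907.05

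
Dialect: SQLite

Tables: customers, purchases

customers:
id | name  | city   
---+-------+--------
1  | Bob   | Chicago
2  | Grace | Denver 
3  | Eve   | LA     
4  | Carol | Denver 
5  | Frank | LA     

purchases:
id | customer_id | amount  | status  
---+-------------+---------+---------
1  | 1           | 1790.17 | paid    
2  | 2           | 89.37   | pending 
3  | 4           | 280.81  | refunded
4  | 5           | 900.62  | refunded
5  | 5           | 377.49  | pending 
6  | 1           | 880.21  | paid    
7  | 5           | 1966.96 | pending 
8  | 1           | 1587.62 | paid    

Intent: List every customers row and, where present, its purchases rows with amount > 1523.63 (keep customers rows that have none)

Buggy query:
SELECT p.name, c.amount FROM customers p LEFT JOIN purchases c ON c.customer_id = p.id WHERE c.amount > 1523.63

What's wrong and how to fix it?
Bug: A WHERE condition on the right-hand table after LEFT JOIN drops unmatched parents

Fix: Put 'c.amount > 1523.63' in the JOIN's ON clause instead of WHERE

Corrected query:
SELECT p.name, c.amount FROM customers p LEFT JOIN purchases c ON c.customer_id = p.id AND c.amount > 1523.63

Result:
name  | amount 
------+--------
Bob   | 1587.62
Bob   | 1790.17
Grace | NULL   
Eve   | NULL   
Carol | NULL   
Frank | 1966.96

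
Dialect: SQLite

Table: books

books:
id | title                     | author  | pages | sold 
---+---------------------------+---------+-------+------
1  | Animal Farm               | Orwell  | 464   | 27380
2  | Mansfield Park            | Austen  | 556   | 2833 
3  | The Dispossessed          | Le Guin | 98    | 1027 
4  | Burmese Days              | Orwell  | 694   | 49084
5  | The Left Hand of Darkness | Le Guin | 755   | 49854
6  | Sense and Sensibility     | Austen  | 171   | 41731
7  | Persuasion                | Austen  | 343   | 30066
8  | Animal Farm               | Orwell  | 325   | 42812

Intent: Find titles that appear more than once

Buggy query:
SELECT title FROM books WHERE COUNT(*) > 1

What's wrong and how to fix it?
Bug: WHERE can't reference COUNT(*); aggregates are computed after WHERE

Fix: GROUP BY title, then filter groups with HAVING COUNT(*) > 1

Corrected query:
SELECT title FROM books GROUP BY title HAVING COUNT(*) > 1

Result:
title      
-----------
Animal Farm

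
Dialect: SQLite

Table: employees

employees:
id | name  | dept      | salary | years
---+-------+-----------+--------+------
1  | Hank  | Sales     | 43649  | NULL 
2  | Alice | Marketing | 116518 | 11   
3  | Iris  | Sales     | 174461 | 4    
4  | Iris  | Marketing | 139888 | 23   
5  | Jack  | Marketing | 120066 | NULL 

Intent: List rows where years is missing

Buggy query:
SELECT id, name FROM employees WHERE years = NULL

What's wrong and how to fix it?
Bug: Comparing to NULL with '=' never matches; NULL = NULL is unknown, not true

Fix: Replace '= NULL' with 'IS NULL'

Corrected query:
SELECT id, name FROM employees WHERE years IS NULL

Result:
id | name
---+-----
1  | Hank
5  | Jack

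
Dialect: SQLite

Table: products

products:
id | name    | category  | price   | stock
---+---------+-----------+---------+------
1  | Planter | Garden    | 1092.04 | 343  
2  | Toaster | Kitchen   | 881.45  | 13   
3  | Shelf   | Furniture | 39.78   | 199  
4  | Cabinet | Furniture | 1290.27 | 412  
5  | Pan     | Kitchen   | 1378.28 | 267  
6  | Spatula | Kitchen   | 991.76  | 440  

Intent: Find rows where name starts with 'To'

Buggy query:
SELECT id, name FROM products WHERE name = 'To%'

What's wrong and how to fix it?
Bug: '=' compares the literal string including the % character; pattern matching needs LIKE

Fix: Replace '=' with LIKE so 'To%' is treated as a pattern

Corrected query:
SELECT id, name FROM products WHERE name LIKE 'To%'

Result:
id | name   
---+--------
2  | Toaster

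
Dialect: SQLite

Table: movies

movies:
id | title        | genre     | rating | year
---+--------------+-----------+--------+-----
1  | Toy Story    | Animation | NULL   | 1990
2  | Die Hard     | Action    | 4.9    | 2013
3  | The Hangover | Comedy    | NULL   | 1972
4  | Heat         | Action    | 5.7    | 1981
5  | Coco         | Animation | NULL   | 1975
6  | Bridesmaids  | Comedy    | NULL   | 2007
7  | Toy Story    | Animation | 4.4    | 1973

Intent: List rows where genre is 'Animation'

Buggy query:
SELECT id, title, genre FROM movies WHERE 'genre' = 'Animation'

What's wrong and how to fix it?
Bug: 'genre' in single quotes is a string literal, not the column; the comparison is literal-vs-literal and never true

Fix: Remove the quotes around the column name (or use double quotes for an identifier)

Corrected query:
SELECT id, title, genre FROM movies WHERE genre = 'Animation'

Result:
id | title     | genre    
---+-----------+----------
1  | Toy Story | Animation
5  | Coco      | Animation
7  | Toy Story | Animation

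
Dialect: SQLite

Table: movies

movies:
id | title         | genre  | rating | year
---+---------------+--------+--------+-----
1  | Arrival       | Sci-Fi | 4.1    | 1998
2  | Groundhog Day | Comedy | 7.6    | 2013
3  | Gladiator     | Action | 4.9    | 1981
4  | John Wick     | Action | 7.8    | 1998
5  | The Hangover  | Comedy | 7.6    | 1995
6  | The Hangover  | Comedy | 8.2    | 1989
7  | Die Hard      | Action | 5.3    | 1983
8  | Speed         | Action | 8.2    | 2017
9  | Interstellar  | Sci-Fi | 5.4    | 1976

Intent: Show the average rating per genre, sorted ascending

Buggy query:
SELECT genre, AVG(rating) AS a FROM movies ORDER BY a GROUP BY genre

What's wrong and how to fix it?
Bug: ORDER BY appears before GROUP BY; SQL clause order requires GROUP BY first

Fix: Reorder: SELECT … FROM … GROUP BY … ORDER BY …

Corrected query:
SELECT genre, AVG(rating) AS a FROM movies GROUP BY genre ORDER BY a

Result:
genre  | a   
-------+-----
Sci-Fi | 4.75
Action | 6.55
Comedy | 7.8 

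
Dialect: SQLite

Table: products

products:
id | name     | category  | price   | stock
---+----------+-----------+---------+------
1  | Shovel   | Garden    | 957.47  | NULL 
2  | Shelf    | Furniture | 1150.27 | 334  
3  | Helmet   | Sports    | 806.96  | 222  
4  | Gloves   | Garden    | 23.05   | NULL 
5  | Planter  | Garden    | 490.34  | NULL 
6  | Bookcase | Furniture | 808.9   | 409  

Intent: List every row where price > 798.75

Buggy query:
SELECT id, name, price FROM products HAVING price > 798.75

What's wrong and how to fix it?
Bug: HAVING filters the output of aggregation, but this query has no GROUP BY and no aggregate functions, so SQLite rejects it (HAVING clause on a non-aggregate query); the condition here is per row

Fix: Use WHERE for row-level filtering

Corrected query:
SELECT id, name, price FROM products WHERE price > 798.75

Result:
id | name     | price  
---+----------+--------
1  | Shovel   | 957.47 
2  | Shelf    | 1150.27
3  | Helmet   | 806.96 
6  | Bookcase | 808.9  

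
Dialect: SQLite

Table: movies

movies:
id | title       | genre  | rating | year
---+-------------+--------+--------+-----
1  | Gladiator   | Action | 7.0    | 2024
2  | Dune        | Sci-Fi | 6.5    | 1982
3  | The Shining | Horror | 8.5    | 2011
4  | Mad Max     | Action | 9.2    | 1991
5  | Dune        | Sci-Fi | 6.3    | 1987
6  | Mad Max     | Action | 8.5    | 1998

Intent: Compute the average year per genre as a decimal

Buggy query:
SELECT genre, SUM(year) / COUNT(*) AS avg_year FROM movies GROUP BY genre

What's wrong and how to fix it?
Bug: SUM(year) and COUNT(*) are both integers; the division truncates the fractional part

Fix: Multiply by 1.0 (or CAST to REAL) to force floating-point division

Corrected query:
SELECT genre, SUM(year) * 1.0 / COUNT(*) AS avg_year FROM movies GROUP BY genre

Result:
genre  | avg_year   
-------+------------
Action | 2004.333333
Horror | 2011       
Sci-Fi | 1984.5     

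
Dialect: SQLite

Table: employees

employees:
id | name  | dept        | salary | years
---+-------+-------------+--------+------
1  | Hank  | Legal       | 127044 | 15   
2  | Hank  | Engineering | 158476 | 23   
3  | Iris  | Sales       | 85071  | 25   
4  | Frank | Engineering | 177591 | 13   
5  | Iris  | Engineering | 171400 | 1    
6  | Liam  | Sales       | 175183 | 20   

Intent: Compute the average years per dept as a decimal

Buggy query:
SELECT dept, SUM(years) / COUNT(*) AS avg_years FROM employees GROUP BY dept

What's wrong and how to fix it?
Bug: SUM(years) and COUNT(*) are both integers; the division truncates the fractional part

Fix: Cast one side to REAL so the division keeps the fractional part

Corrected query:
SELECT dept, SUM(years) * 1.0 / COUNT(*) AS avg_years FROM employees GROUP BY dept

Result:
dept        | avg_years
------------+----------
Engineering | 12.333333
Legal       | 15       
Sales       | 22.5     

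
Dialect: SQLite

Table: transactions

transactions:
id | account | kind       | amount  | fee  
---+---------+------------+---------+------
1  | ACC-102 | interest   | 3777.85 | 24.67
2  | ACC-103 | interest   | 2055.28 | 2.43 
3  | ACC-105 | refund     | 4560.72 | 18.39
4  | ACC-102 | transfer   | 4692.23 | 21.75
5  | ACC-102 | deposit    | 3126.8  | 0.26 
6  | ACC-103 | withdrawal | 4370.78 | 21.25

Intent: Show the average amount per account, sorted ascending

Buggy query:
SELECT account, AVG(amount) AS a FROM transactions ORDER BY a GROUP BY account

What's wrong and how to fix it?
Bug: GROUP BY must precede ORDER BY

Fix: Move ORDER BY to the end, after GROUP BY

Corrected query:
SELECT account, AVG(amount) AS a FROM transactions GROUP BY account ORDER BY a

Result:
account | a          
--------+------------
ACC-103 | 3213.03    
ACC-102 | 3865.626667
ACC-105 | 4560.72    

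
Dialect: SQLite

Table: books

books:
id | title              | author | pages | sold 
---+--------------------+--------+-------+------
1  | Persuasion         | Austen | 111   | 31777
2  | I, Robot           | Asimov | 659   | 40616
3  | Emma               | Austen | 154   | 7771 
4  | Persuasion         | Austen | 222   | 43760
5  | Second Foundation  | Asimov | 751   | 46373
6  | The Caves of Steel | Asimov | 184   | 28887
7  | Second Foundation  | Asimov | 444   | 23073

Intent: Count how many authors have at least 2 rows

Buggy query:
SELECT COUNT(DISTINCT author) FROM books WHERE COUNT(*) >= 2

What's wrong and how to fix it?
Bug: WHERE filters individual rows, not groups, so a group-level COUNT is invalid there

Fix: Use a subquery that GROUPs and filters with HAVING, then count its rows

Corrected query:
SELECT COUNT(*) FROM (SELECT author FROM books GROUP BY author HAVING COUNT(*) >= 2)

Result:
COUNT(*)
--------
2       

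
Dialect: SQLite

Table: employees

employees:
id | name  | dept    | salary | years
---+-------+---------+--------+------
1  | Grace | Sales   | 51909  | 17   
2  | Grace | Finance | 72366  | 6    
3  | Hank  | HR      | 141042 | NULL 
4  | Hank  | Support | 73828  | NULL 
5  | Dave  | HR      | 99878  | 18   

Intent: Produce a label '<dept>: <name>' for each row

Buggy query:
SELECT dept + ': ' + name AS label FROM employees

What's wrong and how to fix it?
Bug: SQLite uses || for string concatenation; + coerces text to numbers (yielding 0)

Fix: Replace + with || to concatenate text

Corrected query:
SELECT dept || ': ' || name AS label FROM employees

Result:
label         
--------------
Sales: Grace  
Finance: Grace
HR: Hank      
Support: Hank 
HR: Dave      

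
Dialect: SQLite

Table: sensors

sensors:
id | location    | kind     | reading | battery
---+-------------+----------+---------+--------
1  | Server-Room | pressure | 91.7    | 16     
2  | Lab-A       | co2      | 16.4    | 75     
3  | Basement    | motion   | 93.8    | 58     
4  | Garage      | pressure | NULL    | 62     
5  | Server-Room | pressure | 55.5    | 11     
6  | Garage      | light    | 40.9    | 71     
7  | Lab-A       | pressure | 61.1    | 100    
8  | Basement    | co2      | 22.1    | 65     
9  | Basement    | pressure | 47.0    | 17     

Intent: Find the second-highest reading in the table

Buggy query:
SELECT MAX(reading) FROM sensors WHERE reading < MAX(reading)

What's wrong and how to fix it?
Bug: MAX(reading) on the right of the comparison is an aggregate-in-WHERE error

Fix: Put the inner MAX in a scalar subquery

Corrected query:
SELECT MAX(reading) FROM sensors WHERE reading < (SELECT MAX(reading) FROM sensors)

Result:
MAX(reading)
------------
91.7        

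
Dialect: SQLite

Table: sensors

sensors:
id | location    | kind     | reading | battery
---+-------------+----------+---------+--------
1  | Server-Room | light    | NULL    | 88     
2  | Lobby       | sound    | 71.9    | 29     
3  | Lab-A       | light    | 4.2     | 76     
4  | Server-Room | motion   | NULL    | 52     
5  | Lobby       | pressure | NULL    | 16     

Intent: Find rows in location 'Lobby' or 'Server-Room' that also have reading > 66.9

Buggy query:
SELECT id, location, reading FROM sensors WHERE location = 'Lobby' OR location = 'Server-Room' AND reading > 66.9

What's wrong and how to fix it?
Bug: AND binds tighter than OR, so this parses as location = 'Lobby' OR (location = 'Server-Room' AND reading > 66.9)

Fix: Group the OR with parentheses (or use IN), then AND the threshold

Corrected query:
SELECT id, location, reading FROM sensors WHERE (location = 'Lobby' OR location = 'Server-Room') AND reading > 66.9

Result:
id | location | reading
---+----------+--------
2  | Lobby    | 71.9   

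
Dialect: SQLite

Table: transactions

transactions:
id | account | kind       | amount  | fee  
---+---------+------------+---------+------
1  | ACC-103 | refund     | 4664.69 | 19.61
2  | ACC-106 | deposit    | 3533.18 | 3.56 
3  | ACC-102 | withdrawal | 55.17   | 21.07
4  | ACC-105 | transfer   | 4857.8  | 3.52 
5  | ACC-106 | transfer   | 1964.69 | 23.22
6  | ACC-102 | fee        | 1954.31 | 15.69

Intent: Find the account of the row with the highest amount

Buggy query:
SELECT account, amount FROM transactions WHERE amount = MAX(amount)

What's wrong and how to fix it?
Bug: WHERE is evaluated per row; an aggregate over the whole table isn't defined there

Fix: Use a subquery: WHERE amount = (SELECT MAX(amount) FROM transactions)

Corrected query:
SELECT account, amount FROM transactions WHERE amount = (SELECT MAX(amount) FROM transactions)

Result:
account | amount
--------+-------
ACC-105 | 4857.8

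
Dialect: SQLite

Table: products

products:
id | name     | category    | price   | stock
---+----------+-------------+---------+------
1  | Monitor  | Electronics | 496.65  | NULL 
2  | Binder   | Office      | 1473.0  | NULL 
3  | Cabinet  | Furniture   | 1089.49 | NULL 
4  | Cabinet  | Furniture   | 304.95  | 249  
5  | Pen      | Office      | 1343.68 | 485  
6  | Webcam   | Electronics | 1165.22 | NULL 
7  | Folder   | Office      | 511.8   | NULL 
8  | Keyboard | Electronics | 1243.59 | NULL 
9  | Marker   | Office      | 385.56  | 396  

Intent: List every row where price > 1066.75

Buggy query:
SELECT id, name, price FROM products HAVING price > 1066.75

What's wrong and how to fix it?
Bug: This is a non-aggregate query (no GROUP BY, no aggregates), so in SQLite the HAVING clause is invalid here; a row-level condition belongs in WHERE

Fix: Use WHERE for row-level filtering

Corrected query:
SELECT id, name, price FROM products WHERE price > 1066.75

Result:
id | name     | price  
---+----------+--------
2  | Binder   | 1473   
3  | Cabinet  | 1089.49
5  | Pen      | 1343.68
6  | Webcam   | 1165.22
8  | Keyboard | 1243.59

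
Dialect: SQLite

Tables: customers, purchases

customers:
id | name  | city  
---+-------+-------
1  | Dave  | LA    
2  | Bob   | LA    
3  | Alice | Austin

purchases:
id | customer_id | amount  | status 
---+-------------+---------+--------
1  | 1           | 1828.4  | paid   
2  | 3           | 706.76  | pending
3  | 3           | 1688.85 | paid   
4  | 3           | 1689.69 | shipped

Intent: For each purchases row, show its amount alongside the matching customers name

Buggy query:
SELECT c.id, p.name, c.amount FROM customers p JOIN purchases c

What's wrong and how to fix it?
Bug: JOIN with no ON clause produces a cartesian product; every purchases row pairs with every customers row

Fix: Add ON c.customer_id = p.id to the JOIN

Corrected query:
SELECT c.id, p.name, c.amount FROM customers p JOIN purchases c ON c.customer_id = p.id

Result:
id | name  | amount 
---+-------+--------
1  | Dave  | 1828.4 
2  | Alice | 706.76 
3  | Alice | 1688.85
4  | Alice | 1689.69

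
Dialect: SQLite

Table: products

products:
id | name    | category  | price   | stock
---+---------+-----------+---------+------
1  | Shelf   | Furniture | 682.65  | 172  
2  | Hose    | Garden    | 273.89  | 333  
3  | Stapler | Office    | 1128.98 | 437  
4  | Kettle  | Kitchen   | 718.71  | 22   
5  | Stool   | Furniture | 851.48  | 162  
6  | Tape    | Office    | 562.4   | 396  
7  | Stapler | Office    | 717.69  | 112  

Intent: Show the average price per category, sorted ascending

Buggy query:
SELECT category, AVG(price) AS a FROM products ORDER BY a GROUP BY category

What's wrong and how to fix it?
Bug: GROUP BY must precede ORDER BY

Fix: Move ORDER BY to the end, after GROUP BY

Corrected query:
SELECT category, AVG(price) AS a FROM products GROUP BY category ORDER BY a

Result:
category  | a         
----------+-----------
Garden    | 273.89    
Kitchen   | 718.71    
Furniture | 767.065   
Office    | 803.023333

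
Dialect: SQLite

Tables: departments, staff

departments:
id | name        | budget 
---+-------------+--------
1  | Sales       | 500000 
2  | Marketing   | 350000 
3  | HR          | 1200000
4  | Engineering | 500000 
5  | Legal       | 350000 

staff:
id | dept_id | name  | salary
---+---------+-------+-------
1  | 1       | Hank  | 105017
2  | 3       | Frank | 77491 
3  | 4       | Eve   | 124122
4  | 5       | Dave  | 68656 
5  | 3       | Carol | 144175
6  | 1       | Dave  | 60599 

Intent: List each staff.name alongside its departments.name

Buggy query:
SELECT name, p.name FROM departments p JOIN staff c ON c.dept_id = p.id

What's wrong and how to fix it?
Bug: 'name' exists in both joined tables, so the database can't tell which one is meant

Fix: Prefix ambiguous columns with the table alias

Corrected query:
SELECT c.name, p.name FROM departments p JOIN staff c ON c.dept_id = p.id

Result:
name  | name       
------+------------
Hank  | Sales      
Frank | HR         
Eve   | Engineering
Dave  | Legal      
Carol | HR         
Dave  | Sales      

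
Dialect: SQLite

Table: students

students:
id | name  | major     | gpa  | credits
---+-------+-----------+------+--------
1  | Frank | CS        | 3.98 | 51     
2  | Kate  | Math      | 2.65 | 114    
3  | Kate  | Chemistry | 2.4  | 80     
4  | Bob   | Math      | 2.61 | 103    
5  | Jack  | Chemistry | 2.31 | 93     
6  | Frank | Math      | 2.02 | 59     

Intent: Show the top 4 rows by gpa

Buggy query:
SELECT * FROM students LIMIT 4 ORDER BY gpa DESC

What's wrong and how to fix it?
Bug: LIMIT must come after ORDER BY

Fix: Swap the clauses: ORDER BY first, then LIMIT

Corrected query:
SELECT * FROM students ORDER BY gpa DESC LIMIT 4

Result:
id | name  | major     | gpa  | credits
---+-------+-----------+------+--------
1  | Frank | CS        | 3.98 | 51     
2  | Kate  | Math      | 2.65 | 114    
4  | Bob   | Math      | 2.61 | 103    
3  | Kate  | Chemistry | 2.4  | 80     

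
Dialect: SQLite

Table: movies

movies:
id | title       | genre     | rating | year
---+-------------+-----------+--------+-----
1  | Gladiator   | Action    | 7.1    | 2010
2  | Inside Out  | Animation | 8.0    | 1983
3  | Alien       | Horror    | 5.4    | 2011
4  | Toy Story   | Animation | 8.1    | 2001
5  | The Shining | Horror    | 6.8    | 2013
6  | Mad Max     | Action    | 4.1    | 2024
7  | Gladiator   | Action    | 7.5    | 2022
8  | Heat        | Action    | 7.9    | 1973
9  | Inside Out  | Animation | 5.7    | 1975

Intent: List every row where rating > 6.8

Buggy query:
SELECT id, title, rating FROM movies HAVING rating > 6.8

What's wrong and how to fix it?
Bug: This is a non-aggregate query (no GROUP BY, no aggregates), so in SQLite the HAVING clause is invalid here; a row-level condition belongs in WHERE

Fix: Replace HAVING with WHERE since the condition applies to individual rows

Corrected query:
SELECT id, title, rating FROM movies WHERE rating > 6.8

Result:
id | title      | rating
---+------------+-------
1  | Gladiator  | 7.1   
2  | Inside Out | 8     
4  | Toy Story  | 8.1   
7  | Gladiator  | 7.5   
8  | Heat       | 7.9   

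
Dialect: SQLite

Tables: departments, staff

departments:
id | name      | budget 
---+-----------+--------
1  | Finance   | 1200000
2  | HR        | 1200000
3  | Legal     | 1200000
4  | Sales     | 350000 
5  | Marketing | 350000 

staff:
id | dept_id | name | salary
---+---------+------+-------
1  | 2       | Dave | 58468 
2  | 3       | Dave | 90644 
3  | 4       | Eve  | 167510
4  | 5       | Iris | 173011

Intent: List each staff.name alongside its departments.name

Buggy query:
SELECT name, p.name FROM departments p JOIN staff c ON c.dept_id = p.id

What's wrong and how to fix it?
Bug: 'name' exists in both joined tables, so the database can't tell which one is meant

Fix: Qualify the column with its table alias (c.name)

Corrected query:
SELECT c.name, p.name FROM departments p JOIN staff c ON c.dept_id = p.id

Result:
name | name     
-----+----------
Dave | HR       
Dave | Legal    
Eve  | Sales    
Iris | Marketing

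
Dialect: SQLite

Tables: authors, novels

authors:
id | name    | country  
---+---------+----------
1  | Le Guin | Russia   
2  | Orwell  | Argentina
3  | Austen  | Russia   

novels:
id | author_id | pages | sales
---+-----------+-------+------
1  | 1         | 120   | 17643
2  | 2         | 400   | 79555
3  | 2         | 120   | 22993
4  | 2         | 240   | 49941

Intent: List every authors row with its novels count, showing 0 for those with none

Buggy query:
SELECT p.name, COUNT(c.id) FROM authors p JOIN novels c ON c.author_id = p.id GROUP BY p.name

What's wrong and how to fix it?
Bug: INNER JOIN drops authors rows that have no matching novels rows

Fix: Use LEFT JOIN so parents without children still appear (COUNT(c.id) gives 0)

Corrected query:
SELECT p.name, COUNT(c.id) FROM authors p LEFT JOIN novels c ON c.author_id = p.id GROUP BY p.name

Result:
name    | COUNT(c.id)
--------+------------
Austen  | 0          
Le Guin | 1          
Orwell  | 3          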